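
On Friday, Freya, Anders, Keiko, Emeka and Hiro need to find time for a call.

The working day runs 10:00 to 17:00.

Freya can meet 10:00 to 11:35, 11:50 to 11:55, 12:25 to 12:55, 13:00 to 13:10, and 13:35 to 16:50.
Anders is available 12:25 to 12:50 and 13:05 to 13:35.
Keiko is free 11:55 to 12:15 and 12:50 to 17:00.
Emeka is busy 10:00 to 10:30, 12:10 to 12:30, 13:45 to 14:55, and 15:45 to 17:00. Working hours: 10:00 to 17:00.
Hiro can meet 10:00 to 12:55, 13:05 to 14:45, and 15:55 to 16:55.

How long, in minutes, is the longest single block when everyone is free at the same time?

5 minutes

Emeka free within 10:00–17:00: 10:30–12:10, 12:30–13:45, 14:55–15:45.
Freya ∩ Anders: 12:25–12:50, 13:05–13:10.
Freya ∩ Anders ∩ Keiko: 13:05–13:10.
Freya ∩ Anders ∩ Keiko ∩ Emeka: 13:05–13:10.
Freya ∩ Anders ∩ Keiko ∩ Emeka ∩ Hiro: 13:05–13:10.
Single common window of 5 minutes.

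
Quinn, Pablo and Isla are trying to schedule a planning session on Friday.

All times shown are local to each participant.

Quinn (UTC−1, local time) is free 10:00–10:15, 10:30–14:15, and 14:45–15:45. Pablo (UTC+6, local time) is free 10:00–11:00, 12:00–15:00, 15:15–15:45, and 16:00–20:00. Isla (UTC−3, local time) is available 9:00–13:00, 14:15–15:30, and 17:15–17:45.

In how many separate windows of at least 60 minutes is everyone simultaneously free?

Quinn → UTC: 11:00–11:15, 11:30–15:15, 15:45–16:45.
Pablo → UTC: 04:00–05:00, 06:00–09:00, 09:15–09:45, 10:00–14:00.
Isla → UTC: 12:00–16:00, 17:15–18:30, 20:15–20:45.
Quinn ∩ Pablo: 11:00–11:15, 11:30–14:00.
Quinn ∩ Pablo ∩ Isla: 12:00–14:00.
Windows ≥ 60 min: 12:00–14:00.
That's 1 window.

1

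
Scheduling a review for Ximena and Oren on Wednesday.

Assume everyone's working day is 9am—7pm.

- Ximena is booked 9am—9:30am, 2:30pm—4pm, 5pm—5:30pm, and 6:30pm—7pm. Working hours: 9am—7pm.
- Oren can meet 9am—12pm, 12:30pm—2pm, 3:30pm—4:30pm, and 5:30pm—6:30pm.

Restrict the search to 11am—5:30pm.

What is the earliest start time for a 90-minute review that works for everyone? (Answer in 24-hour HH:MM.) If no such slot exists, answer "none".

Ximena free within 09:00–19:00: 09:30–14:30, 16:00–17:00, 17:30–18:30.
Ximena ∩ Oren: 09:30–12:00, 12:30–14:00, 16:00–16:30, 17:30–18:30.
Restricted to 11:00–17:30: 11:00–12:00, 12:30–14:00, 16:00–16:30.
Windows ≥ 90 min: 12:30–14:00.
Earliest such window starts at 12:30.

12:30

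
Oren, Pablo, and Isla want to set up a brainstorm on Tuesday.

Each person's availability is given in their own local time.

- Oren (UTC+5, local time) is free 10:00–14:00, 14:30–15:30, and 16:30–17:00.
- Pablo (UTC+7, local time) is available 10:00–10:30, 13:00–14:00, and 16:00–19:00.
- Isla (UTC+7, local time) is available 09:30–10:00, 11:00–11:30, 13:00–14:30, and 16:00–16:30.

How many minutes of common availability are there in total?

60 minutes

Oren → UTC: 05:00–09:00, 09:30–10:30, 11:30–12:00.
Pablo → UTC: 03:00–03:30, 06:00–07:00, 09:00–12:00.
Isla → UTC: 02:30–03:00, 04:00–04:30, 06:00–07:30, 09:00–09:30.
Oren ∩ Pablo: 06:00–07:00, 09:30–10:30, 11:30–12:00.
Oren ∩ Pablo ∩ Isla: 06:00–07:00.
Total common minutes: 60.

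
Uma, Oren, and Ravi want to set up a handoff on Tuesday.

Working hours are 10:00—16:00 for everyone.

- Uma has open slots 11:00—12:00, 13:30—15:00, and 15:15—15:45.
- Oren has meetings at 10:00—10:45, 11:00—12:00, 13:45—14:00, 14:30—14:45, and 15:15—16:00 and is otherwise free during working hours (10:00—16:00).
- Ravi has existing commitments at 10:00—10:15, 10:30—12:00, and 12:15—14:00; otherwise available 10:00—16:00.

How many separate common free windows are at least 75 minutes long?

Oren free within 10:00–16:00: 10:45–11:00, 12:00–13:45, 14:00–14:30, 14:45–15:15.
Ravi free within 10:00–16:00: 10:15–10:30, 12:00–12:15, 14:00–16:00.
Uma ∩ Oren: 13:30–13:45, 14:00–14:30, 14:45–15:00.
Uma ∩ Oren ∩ Ravi: 14:00–14:30, 14:45–15:00.
Windows ≥ 75 min: (none).
That's 0 windows.

0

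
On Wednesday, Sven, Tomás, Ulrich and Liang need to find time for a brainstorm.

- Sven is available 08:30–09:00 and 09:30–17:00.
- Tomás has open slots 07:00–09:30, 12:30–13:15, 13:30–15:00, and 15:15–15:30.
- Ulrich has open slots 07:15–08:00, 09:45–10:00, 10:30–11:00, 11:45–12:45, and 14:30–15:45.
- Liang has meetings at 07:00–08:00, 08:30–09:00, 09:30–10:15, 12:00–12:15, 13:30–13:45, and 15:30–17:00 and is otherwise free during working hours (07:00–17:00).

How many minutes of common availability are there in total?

Liang free within 07:00–17:00: 08:00–08:30, 09:00–09:30, 10:15–12:00, 12:15–13:30, 13:45–15:30.
Sven ∩ Tomás: 08:30–09:00, 12:30–13:15, 13:30–15:00, 15:15–15:30.
Sven ∩ Tomás ∩ Ulrich: 12:30–12:45, 14:30–15:00, 15:15–15:30.
Sven ∩ Tomás ∩ Ulrich ∩ Liang: 12:30–12:45, 14:30–15:00, 15:15–15:30.
Total common minutes: 15 + 30 + 15 = 60.

60 minutes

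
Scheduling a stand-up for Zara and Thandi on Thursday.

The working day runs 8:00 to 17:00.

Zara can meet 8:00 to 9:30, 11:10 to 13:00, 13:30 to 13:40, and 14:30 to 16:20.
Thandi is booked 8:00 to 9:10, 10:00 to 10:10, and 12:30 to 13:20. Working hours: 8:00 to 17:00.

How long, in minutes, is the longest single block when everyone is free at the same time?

Thandi free within 08:00–17:00: 09:10–10:00, 10:10–12:30, 13:20–17:00.
Zara ∩ Thandi: 09:10–09:30, 11:10–12:30, 13:30–13:40, 14:30–16:20.
Common window lengths: 20, 80, 10, 110 min; longest is 110.

110 minutes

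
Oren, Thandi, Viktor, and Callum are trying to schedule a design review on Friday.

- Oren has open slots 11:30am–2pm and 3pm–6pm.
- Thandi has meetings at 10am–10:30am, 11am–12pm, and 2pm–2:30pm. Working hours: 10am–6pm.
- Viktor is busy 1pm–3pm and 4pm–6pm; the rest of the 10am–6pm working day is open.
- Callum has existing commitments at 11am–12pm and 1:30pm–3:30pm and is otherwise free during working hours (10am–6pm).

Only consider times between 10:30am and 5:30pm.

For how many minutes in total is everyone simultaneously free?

Thandi free within 10:00–18:00: 10:30–11:00, 12:00–14:00, 14:30–18:00.
Viktor free within 10:00–18:00: 10:00–13:00, 15:00–16:00.
Callum free within 10:00–18:00: 10:00–11:00, 12:00–13:30, 15:30–18:00.
Oren ∩ Thandi: 12:00–14:00, 15:00–18:00.
Oren ∩ Thandi ∩ Viktor: 12:00–13:00, 15:00–16:00.
Oren ∩ Thandi ∩ Viktor ∩ Callum: 12:00–13:00, 15:30–16:00.
Restricted to 10:30–17:30: 12:00–13:00, 15:30–16:00.
Total common minutes: 60 + 30 = 90.

90 minutes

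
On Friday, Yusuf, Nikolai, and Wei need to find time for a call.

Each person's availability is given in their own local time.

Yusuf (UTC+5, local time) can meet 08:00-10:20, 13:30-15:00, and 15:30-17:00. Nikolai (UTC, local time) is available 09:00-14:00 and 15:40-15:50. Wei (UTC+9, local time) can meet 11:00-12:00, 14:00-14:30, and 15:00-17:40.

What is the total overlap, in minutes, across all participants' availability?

Yusuf → UTC: 03:00–05:20, 08:30–10:00, 10:30–12:00.
Nikolai → UTC: 09:00–14:00, 15:40–15:50.
Wei → UTC: 02:00–03:00, 05:00–05:30, 06:00–08:40.
Yusuf ∩ Nikolai: 09:00–10:00, 10:30–12:00.
Yusuf ∩ Nikolai ∩ Wei: (none).
Total common minutes: 0.

0 minutes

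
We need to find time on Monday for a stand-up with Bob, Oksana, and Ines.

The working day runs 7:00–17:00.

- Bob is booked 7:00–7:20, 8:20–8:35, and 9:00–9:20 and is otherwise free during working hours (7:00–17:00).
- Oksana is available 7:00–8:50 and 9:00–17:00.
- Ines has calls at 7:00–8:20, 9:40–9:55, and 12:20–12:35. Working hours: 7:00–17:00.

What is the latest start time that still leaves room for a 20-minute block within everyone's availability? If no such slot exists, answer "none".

16:40

Bob free within 07:00–17:00: 07:20–08:20, 08:35–09:00, 09:20–17:00.
Ines free within 07:00–17:00: 08:20–09:40, 09:55–12:20, 12:35–17:00.
Bob ∩ Oksana: 07:20–08:20, 08:35–08:50, 09:20–17:00.
Bob ∩ Oksana ∩ Ines: 08:35–08:50, 09:20–09:40, 09:55–12:20, 12:35–17:00.
Windows ≥ 20 min: 09:20–09:40, 09:55–12:20, 12:35–17:00.
Latest start in the last window 12:35–17:00 is 17:00 − 20 min = 16:40.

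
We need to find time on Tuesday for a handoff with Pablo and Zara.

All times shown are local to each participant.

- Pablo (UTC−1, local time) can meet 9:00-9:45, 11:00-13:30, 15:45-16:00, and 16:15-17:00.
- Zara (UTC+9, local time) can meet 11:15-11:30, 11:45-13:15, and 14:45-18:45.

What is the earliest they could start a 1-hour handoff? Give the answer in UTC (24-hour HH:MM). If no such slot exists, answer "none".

Pablo → UTC: 10:00–10:45, 12:00–14:30, 16:45–17:00, 17:15–18:00.
Zara → UTC: 02:15–02:30, 02:45–04:15, 05:45–09:45.
Pablo ∩ Zara: (none).
Windows ≥ 60 min: (none).

none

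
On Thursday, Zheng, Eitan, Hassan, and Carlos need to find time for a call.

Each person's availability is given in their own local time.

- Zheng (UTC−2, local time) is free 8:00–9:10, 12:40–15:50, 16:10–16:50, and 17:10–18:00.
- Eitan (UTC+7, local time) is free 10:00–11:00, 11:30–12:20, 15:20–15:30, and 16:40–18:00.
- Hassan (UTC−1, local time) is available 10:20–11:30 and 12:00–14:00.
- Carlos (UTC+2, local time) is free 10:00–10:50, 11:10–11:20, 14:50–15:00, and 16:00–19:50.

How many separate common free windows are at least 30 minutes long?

0

Zheng → UTC: 10:00–11:10, 14:40–17:50, 18:10–18:50, 19:10–20:00.
Eitan → UTC: 03:00–04:00, 04:30–05:20, 08:20–08:30, 09:40–11:00.
Hassan → UTC: 11:20–12:30, 13:00–15:00.
Carlos → UTC: 08:00–08:50, 09:10–09:20, 12:50–13:00, 14:00–17:50.
Zheng ∩ Eitan: 10:00–11:00.
Zheng ∩ Eitan ∩ Hassan: (none).
Zheng ∩ Eitan ∩ Hassan ∩ Carlos: (none).
Windows ≥ 30 min: (none).
That's 0 windows.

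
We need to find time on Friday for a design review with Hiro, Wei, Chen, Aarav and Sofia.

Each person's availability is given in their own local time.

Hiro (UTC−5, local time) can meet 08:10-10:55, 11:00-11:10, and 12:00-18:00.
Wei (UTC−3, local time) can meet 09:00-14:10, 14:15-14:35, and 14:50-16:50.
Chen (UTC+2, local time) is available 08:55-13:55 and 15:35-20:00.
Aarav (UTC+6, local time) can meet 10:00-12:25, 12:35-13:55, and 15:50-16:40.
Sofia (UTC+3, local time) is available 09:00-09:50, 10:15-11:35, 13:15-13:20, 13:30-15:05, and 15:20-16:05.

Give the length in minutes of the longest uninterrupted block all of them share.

0 minutes

Hiro → UTC: 13:10–15:55, 16:00–16:10, 17:00–23:00.
Wei → UTC: 12:00–17:10, 17:15–17:35, 17:50–19:50.
Chen → UTC: 06:55–11:55, 13:35–18:00.
Aarav → UTC: 04:00–06:25, 06:35–07:55, 09:50–10:40.
Sofia → UTC: 06:00–06:50, 07:15–08:35, 10:15–10:20, 10:30–12:05, 12:20–13:05.
Hiro ∩ Wei: 13:10–15:55, 16:00–16:10, 17:00–17:10, 17:15–17:35, 17:50–19:50.
Hiro ∩ Wei ∩ Chen: 13:35–15:55, 16:00–16:10, 17:00–17:10, 17:15–17:35, 17:50–18:00.
Hiro ∩ Wei ∩ Chen ∩ Aarav: (none).
Hiro ∩ Wei ∩ Chen ∩ Aarav ∩ Sofia: (none).
No common window.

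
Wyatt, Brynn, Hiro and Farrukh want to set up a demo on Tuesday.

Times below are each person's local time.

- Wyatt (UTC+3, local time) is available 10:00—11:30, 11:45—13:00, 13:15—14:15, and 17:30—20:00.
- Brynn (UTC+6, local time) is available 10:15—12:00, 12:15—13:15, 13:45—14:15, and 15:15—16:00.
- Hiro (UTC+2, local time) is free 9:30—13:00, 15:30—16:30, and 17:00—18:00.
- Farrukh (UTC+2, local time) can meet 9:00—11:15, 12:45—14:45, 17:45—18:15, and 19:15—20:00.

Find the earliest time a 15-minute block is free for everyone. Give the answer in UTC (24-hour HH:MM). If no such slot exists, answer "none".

Wyatt → UTC: 07:00–08:30, 08:45–10:00, 10:15–11:15, 14:30–17:00.
Brynn → UTC: 04:15–06:00, 06:15–07:15, 07:45–08:15, 09:15–10:00.
Hiro → UTC: 07:30–11:00, 13:30–14:30, 15:00–16:00.
Farrukh → UTC: 07:00–09:15, 10:45–12:45, 15:45–16:15, 17:15–18:00.
Wyatt ∩ Brynn: 07:00–07:15, 07:45–08:15, 09:15–10:00.
Wyatt ∩ Brynn ∩ Hiro: 07:45–08:15, 09:15–10:00.
Wyatt ∩ Brynn ∩ Hiro ∩ Farrukh: 07:45–08:15.
Windows ≥ 15 min: 07:45–08:15.
Earliest such window starts at 07:45.

07:45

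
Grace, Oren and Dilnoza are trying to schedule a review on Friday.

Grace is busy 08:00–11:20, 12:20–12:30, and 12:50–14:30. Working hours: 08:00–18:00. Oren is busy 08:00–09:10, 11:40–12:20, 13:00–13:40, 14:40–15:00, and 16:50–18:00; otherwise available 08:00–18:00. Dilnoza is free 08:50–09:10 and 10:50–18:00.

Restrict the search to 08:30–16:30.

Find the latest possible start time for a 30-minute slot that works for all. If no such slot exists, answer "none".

Grace free within 08:00–18:00: 11:20–12:20, 12:30–12:50, 14:30–18:00.
Oren free within 08:00–18:00: 09:10–11:40, 12:20–13:00, 13:40–14:40, 15:00–16:50.
Grace ∩ Oren: 11:20–11:40, 12:30–12:50, 14:30–14:40, 15:00–16:50.
Grace ∩ Oren ∩ Dilnoza: 11:20–11:40, 12:30–12:50, 14:30–14:40, 15:00–16:50.
Restricted to 08:30–16:30: 11:20–11:40, 12:30–12:50, 14:30–14:40, 15:00–16:30.
Windows ≥ 30 min: 15:00–16:30.
Latest start in the last window 15:00–16:30 is 16:30 − 30 min = 16:00.

16:00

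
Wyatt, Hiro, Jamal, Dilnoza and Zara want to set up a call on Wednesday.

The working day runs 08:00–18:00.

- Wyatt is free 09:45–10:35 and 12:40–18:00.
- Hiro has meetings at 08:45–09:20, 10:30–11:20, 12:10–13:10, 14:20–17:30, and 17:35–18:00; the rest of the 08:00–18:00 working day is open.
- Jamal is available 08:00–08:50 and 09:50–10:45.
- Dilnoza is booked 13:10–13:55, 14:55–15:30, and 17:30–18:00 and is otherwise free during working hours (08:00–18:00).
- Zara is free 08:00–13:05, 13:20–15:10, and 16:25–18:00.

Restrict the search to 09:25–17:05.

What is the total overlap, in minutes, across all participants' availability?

40 minutes

Hiro free within 08:00–18:00: 08:00–08:45, 09:20–10:30, 11:20–12:10, 13:10–14:20, 17:30–17:35.
Dilnoza free within 08:00–18:00: 08:00–13:10, 13:55–14:55, 15:30–17:30.
Wyatt ∩ Hiro: 09:45–10:30, 13:10–14:20, 17:30–17:35.
Wyatt ∩ Hiro ∩ Jamal: 09:50–10:30.
Wyatt ∩ Hiro ∩ Jamal ∩ Dilnoza: 09:50–10:30.
Wyatt ∩ Hiro ∩ Jamal ∩ Dilnoza ∩ Zara: 09:50–10:30.
Restricted to 09:25–17:05: 09:50–10:30.
Total common minutes: 40.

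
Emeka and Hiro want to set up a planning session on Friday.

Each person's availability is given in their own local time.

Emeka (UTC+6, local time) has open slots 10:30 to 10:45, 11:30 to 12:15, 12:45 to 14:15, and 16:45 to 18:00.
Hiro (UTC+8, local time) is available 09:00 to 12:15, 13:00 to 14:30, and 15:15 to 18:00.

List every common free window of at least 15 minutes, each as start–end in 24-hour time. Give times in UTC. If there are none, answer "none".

Emeka → UTC: 04:30–04:45, 05:30–06:15, 06:45–08:15, 10:45–12:00.
Hiro → UTC: 01:00–04:15, 05:00–06:30, 07:15–10:00.
Emeka ∩ Hiro: 05:30–06:15, 07:15–08:15.
Windows ≥ 15 min: 05:30–06:15, 07:15–08:15.

05:30–06:15, 07:15–08:15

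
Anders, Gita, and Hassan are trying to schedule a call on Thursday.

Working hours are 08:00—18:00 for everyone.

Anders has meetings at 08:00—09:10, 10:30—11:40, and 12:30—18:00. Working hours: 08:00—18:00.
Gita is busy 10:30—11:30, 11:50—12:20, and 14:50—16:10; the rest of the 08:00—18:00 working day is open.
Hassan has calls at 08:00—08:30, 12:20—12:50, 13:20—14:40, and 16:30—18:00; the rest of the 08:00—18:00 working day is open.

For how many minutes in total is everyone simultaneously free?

90 minutes

Anders free within 08:00–18:00: 09:10–10:30, 11:40–12:30.
Gita free within 08:00–18:00: 08:00–10:30, 11:30–11:50, 12:20–14:50, 16:10–18:00.
Hassan free within 08:00–18:00: 08:30–12:20, 12:50–13:20, 14:40–16:30.
Anders ∩ Gita: 09:10–10:30, 11:40–11:50, 12:20–12:30.
Anders ∩ Gita ∩ Hassan: 09:10–10:30, 11:40–11:50.
Total common minutes: 80 + 10 = 90.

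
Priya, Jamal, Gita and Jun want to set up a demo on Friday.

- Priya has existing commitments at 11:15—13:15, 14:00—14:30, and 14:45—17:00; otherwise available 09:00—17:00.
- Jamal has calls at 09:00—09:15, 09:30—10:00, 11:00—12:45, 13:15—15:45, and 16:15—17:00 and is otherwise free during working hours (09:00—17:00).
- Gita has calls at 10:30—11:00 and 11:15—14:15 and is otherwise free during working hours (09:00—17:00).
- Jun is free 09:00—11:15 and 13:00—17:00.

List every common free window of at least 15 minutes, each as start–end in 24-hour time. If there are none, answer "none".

Priya free within 09:00–17:00: 09:00–11:15, 13:15–14:00, 14:30–14:45.
Jamal free within 09:00–17:00: 09:15–09:30, 10:00–11:00, 12:45–13:15, 15:45–16:15.
Gita free within 09:00–17:00: 09:00–10:30, 11:00–11:15, 14:15–17:00.
Priya ∩ Jamal: 09:15–09:30, 10:00–11:00.
Priya ∩ Jamal ∩ Gita: 09:15–09:30, 10:00–10:30.
Priya ∩ Jamal ∩ Gita ∩ Jun: 09:15–09:30, 10:00–10:30.
Windows ≥ 15 min: 09:15–09:30, 10:00–10:30.

09:15–09:30, 10:00–10:30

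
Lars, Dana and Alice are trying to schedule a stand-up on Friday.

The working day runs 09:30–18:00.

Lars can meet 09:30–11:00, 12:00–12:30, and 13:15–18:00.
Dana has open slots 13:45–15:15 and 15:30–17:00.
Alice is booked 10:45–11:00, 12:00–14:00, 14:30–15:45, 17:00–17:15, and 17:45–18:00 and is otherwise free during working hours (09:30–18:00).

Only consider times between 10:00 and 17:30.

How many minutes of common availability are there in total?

105 minutes

Alice free within 09:30–18:00: 09:30–10:45, 11:00–12:00, 14:00–14:30, 15:45–17:00, 17:15–17:45.
Lars ∩ Dana: 13:45–15:15, 15:30–17:00.
Lars ∩ Dana ∩ Alice: 14:00–14:30, 15:45–17:00.
Restricted to 10:00–17:30: 14:00–14:30, 15:45–17:00.
Total common minutes: 30 + 75 = 105.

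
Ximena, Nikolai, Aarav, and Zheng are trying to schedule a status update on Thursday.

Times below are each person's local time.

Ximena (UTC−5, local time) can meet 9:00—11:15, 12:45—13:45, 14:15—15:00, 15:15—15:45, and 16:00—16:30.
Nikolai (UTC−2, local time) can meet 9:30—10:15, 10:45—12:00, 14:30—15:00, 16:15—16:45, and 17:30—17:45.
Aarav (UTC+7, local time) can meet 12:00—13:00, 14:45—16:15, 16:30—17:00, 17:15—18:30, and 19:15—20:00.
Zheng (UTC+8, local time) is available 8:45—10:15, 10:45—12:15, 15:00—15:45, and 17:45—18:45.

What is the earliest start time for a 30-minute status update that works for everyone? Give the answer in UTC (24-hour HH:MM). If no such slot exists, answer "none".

Ximena → UTC: 14:00–16:15, 17:45–18:45, 19:15–20:00, 20:15–20:45, 21:00–21:30.
Nikolai → UTC: 11:30–12:15, 12:45–14:00, 16:30–17:00, 18:15–18:45, 19:30–19:45.
Aarav → UTC: 05:00–06:00, 07:45–09:15, 09:30–10:00, 10:15–11:30, 12:15–13:00.
Zheng → UTC: 00:45–02:15, 02:45–04:15, 07:00–07:45, 09:45–10:45.
Ximena ∩ Nikolai: 18:15–18:45, 19:30–19:45.
Ximena ∩ Nikolai ∩ Aarav: (none).
Ximena ∩ Nikolai ∩ Aarav ∩ Zheng: (none).
Windows ≥ 30 min: (none).

none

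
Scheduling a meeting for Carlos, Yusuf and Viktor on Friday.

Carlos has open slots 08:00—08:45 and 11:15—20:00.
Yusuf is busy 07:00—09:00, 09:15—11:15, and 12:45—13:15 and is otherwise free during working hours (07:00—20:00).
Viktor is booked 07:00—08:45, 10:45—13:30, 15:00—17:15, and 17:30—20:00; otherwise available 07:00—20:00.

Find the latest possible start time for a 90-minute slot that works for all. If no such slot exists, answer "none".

13:30

Yusuf free within 07:00–20:00: 09:00–09:15, 11:15–12:45, 13:15–20:00.
Viktor free within 07:00–20:00: 08:45–10:45, 13:30–15:00, 17:15–17:30.
Carlos ∩ Yusuf: 11:15–12:45, 13:15–20:00.
Carlos ∩ Yusuf ∩ Viktor: 13:30–15:00, 17:15–17:30.
Windows ≥ 90 min: 13:30–15:00.
Latest start in the last window 13:30–15:00 is 15:00 − 90 min = 13:30.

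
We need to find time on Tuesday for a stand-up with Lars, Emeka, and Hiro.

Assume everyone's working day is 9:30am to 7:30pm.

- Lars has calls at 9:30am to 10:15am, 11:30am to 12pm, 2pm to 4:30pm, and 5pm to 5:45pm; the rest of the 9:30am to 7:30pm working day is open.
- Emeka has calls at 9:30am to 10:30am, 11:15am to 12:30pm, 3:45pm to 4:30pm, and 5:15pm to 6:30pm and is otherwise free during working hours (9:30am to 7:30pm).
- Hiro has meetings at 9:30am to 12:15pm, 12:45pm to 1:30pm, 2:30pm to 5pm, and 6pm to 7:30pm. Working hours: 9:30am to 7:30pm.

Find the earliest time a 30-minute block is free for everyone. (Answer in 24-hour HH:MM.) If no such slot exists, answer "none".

Lars free within 09:30–19:30: 10:15–11:30, 12:00–14:00, 16:30–17:00, 17:45–19:30.
Emeka free within 09:30–19:30: 10:30–11:15, 12:30–15:45, 16:30–17:15, 18:30–19:30.
Hiro free within 09:30–19:30: 12:15–12:45, 13:30–14:30, 17:00–18:00.
Lars ∩ Emeka: 10:30–11:15, 12:30–14:00, 16:30–17:00, 18:30–19:30.
Lars ∩ Emeka ∩ Hiro: 12:30–12:45, 13:30–14:00.
Windows ≥ 30 min: 13:30–14:00.
Earliest such window starts at 13:30.

13:30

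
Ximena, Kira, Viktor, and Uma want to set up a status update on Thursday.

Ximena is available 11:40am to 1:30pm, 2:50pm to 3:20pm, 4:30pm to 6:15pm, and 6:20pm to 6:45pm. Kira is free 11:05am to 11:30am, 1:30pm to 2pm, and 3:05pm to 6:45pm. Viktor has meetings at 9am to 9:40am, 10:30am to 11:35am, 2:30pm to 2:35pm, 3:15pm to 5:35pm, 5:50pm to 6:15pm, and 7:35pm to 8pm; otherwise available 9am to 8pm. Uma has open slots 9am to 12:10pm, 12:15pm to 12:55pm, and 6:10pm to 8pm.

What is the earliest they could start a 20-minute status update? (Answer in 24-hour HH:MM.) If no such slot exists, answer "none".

18:20

Viktor free within 09:00–20:00: 09:40–10:30, 11:35–14:30, 14:35–15:15, 17:35–17:50, 18:15–19:35.
Ximena ∩ Kira: 15:05–15:20, 16:30–18:15, 18:20–18:45.
Ximena ∩ Kira ∩ Viktor: 15:05–15:15, 17:35–17:50, 18:20–18:45.
Ximena ∩ Kira ∩ Viktor ∩ Uma: 18:20–18:45.
Windows ≥ 20 min: 18:20–18:45.
Earliest such window starts at 18:20.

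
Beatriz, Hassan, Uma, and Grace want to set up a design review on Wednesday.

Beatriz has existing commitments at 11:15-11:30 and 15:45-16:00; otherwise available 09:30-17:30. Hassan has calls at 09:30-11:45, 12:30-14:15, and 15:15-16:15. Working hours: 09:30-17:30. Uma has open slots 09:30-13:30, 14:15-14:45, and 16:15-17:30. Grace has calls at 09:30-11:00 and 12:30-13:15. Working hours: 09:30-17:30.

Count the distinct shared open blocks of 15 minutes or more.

Beatriz free within 09:30–17:30: 09:30–11:15, 11:30–15:45, 16:00–17:30.
Hassan free within 09:30–17:30: 11:45–12:30, 14:15–15:15, 16:15–17:30.
Grace free within 09:30–17:30: 11:00–12:30, 13:15–17:30.
Beatriz ∩ Hassan: 11:45–12:30, 14:15–15:15, 16:15–17:30.
Beatriz ∩ Hassan ∩ Uma: 11:45–12:30, 14:15–14:45, 16:15–17:30.
Beatriz ∩ Hassan ∩ Uma ∩ Grace: 11:45–12:30, 14:15–14:45, 16:15–17:30.
Windows ≥ 15 min: 11:45–12:30, 14:15–14:45, 16:15–17:30.
That's 3 windows.

3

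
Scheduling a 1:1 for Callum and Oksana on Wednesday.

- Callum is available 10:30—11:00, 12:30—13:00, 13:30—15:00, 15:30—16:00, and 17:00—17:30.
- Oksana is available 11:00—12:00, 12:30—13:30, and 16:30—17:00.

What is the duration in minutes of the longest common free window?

30 minutes

Callum ∩ Oksana: 12:30–13:00.
Single common window of 30 minutes.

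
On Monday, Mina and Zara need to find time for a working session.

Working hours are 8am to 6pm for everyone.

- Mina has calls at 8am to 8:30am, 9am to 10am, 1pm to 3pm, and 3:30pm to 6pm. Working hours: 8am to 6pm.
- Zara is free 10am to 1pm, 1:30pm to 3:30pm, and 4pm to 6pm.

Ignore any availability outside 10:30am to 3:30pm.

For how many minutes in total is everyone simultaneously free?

180 minutes

Mina free within 08:00–18:00: 08:30–09:00, 10:00–13:00, 15:00–15:30.
Mina ∩ Zara: 10:00–13:00, 15:00–15:30.
Restricted to 10:30–15:30: 10:30–13:00, 15:00–15:30.
Total common minutes: 150 + 30 = 180.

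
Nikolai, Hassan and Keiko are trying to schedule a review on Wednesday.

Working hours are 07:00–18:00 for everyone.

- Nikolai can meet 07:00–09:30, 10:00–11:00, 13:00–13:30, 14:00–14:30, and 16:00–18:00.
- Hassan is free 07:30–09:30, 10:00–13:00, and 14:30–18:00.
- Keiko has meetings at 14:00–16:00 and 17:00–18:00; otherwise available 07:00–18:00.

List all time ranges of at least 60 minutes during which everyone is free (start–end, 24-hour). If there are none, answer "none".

Keiko free within 07:00–18:00: 07:00–14:00, 16:00–17:00.
Nikolai ∩ Hassan: 07:30–09:30, 10:00–11:00, 16:00–18:00.
Nikolai ∩ Hassan ∩ Keiko: 07:30–09:30, 10:00–11:00, 16:00–17:00.
Windows ≥ 60 min: 07:30–09:30, 10:00–11:00, 16:00–17:00.

07:30–09:30, 10:00–11:00, 16:00–17:00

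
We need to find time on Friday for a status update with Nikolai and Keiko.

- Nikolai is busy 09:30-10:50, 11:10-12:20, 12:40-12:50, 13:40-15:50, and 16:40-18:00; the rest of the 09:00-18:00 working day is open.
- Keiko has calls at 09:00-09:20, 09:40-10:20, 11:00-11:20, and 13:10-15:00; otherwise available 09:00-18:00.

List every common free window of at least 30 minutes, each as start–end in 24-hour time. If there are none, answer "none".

Nikolai free within 09:00–18:00: 09:00–09:30, 10:50–11:10, 12:20–12:40, 12:50–13:40, 15:50–16:40.
Keiko free within 09:00–18:00: 09:20–09:40, 10:20–11:00, 11:20–13:10, 15:00–18:00.
Nikolai ∩ Keiko: 09:20–09:30, 10:50–11:00, 12:20–12:40, 12:50–13:10, 15:50–16:40.
Windows ≥ 30 min: 15:50–16:40.

15:50–16:40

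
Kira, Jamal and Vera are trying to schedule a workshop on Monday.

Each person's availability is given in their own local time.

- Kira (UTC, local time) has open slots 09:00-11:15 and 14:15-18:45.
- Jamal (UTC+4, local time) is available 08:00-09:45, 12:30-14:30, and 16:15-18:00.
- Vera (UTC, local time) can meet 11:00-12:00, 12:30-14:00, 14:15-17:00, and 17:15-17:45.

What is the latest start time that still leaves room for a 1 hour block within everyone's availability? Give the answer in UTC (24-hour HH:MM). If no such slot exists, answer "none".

Kira → UTC: 09:00–11:15, 14:15–18:45.
Jamal → UTC: 04:00–05:45, 08:30–10:30, 12:15–14:00.
Vera → UTC: 11:00–12:00, 12:30–14:00, 14:15–17:00, 17:15–17:45.
Kira ∩ Jamal: 09:00–10:30.
Kira ∩ Jamal ∩ Vera: (none).
Windows ≥ 60 min: (none).

none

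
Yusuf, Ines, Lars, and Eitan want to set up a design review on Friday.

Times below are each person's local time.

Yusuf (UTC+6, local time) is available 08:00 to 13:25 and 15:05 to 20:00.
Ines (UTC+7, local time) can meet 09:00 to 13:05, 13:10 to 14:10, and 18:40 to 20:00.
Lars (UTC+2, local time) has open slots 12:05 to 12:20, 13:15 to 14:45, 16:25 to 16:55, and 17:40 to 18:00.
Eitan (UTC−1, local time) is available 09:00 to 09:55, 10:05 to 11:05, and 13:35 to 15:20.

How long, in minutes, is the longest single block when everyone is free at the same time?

Yusuf → UTC: 02:00–07:25, 09:05–14:00.
Ines → UTC: 02:00–06:05, 06:10–07:10, 11:40–13:00.
Lars → UTC: 10:05–10:20, 11:15–12:45, 14:25–14:55, 15:40–16:00.
Eitan → UTC: 10:00–10:55, 11:05–12:05, 14:35–16:20.
Yusuf ∩ Ines: 02:00–06:05, 06:10–07:10, 11:40–13:00.
Yusuf ∩ Ines ∩ Lars: 11:40–12:45.
Yusuf ∩ Ines ∩ Lars ∩ Eitan: 11:40–12:05.
Single common window of 25 minutes.

25 minutes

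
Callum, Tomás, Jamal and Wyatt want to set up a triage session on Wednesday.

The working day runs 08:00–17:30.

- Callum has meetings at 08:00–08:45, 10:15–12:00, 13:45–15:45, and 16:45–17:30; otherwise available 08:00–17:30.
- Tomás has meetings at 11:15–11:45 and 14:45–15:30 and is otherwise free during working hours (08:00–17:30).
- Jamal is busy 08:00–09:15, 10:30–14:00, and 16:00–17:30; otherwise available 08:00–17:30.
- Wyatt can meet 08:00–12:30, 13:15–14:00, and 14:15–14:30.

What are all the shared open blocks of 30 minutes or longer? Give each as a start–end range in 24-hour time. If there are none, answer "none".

Callum free within 08:00–17:30: 08:45–10:15, 12:00–13:45, 15:45–16:45.
Tomás free within 08:00–17:30: 08:00–11:15, 11:45–14:45, 15:30–17:30.
Jamal free within 08:00–17:30: 09:15–10:30, 14:00–16:00.
Callum ∩ Tomás: 08:45–10:15, 12:00–13:45, 15:45–16:45.
Callum ∩ Tomás ∩ Jamal: 09:15–10:15, 15:45–16:00.
Callum ∩ Tomás ∩ Jamal ∩ Wyatt: 09:15–10:15.
Windows ≥ 30 min: 09:15–10:15.

09:15–10:15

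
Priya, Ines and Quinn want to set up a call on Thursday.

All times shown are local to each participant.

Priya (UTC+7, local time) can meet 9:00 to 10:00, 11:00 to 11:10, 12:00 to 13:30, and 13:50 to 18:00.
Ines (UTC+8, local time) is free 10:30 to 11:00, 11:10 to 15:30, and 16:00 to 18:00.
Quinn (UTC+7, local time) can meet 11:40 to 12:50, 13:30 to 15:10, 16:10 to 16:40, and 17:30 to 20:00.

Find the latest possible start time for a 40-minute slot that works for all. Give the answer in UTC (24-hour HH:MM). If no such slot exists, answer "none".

06:50

Priya → UTC: 02:00–03:00, 04:00–04:10, 05:00–06:30, 06:50–11:00.
Ines → UTC: 02:30–03:00, 03:10–07:30, 08:00–10:00.
Quinn → UTC: 04:40–05:50, 06:30–08:10, 09:10–09:40, 10:30–13:00.
Priya ∩ Ines: 02:30–03:00, 04:00–04:10, 05:00–06:30, 06:50–07:30, 08:00–10:00.
Priya ∩ Ines ∩ Quinn: 05:00–05:50, 06:50–07:30, 08:00–08:10, 09:10–09:40.
Windows ≥ 40 min: 05:00–05:50, 06:50–07:30.
Latest start in the last window 06:50–07:30 is 07:30 − 40 min = 06:50.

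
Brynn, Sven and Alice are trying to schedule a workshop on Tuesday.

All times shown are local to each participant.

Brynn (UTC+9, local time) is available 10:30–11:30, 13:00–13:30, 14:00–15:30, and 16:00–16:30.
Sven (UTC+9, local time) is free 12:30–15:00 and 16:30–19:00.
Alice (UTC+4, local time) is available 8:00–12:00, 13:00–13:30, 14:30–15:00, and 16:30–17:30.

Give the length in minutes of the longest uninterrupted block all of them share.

60 minutes

Brynn → UTC: 01:30–02:30, 04:00–04:30, 05:00–06:30, 07:00–07:30.
Sven → UTC: 03:30–06:00, 07:30–10:00.
Alice → UTC: 04:00–08:00, 09:00–09:30, 10:30–11:00, 12:30–13:30.
Brynn ∩ Sven: 04:00–04:30, 05:00–06:00.
Brynn ∩ Sven ∩ Alice: 04:00–04:30, 05:00–06:00.
Common window lengths: 30, 60 min; longest is 60.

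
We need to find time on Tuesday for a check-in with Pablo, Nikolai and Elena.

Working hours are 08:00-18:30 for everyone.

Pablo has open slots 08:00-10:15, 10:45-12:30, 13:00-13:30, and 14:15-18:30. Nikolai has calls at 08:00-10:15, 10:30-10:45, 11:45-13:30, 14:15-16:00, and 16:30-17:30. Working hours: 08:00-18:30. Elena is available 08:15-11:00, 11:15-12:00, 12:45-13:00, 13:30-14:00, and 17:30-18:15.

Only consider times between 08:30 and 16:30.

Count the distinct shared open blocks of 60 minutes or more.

0

Nikolai free within 08:00–18:30: 10:15–10:30, 10:45–11:45, 13:30–14:15, 16:00–16:30, 17:30–18:30.
Pablo ∩ Nikolai: 10:45–11:45, 16:00–16:30, 17:30–18:30.
Pablo ∩ Nikolai ∩ Elena: 10:45–11:00, 11:15–11:45, 17:30–18:15.
Restricted to 08:30–16:30: 10:45–11:00, 11:15–11:45.
Windows ≥ 60 min: (none).
That's 0 windows.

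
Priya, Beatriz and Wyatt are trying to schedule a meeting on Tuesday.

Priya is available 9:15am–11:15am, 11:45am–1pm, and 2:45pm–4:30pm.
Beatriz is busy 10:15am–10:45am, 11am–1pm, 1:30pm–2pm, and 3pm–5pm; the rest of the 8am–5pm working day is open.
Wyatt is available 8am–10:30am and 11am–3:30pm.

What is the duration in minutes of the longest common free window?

Beatriz free within 08:00–17:00: 08:00–10:15, 10:45–11:00, 13:00–13:30, 14:00–15:00.
Priya ∩ Beatriz: 09:15–10:15, 10:45–11:00, 14:45–15:00.
Priya ∩ Beatriz ∩ Wyatt: 09:15–10:15, 14:45–15:00.
Common window lengths: 60, 15 min; longest is 60.

60 minutes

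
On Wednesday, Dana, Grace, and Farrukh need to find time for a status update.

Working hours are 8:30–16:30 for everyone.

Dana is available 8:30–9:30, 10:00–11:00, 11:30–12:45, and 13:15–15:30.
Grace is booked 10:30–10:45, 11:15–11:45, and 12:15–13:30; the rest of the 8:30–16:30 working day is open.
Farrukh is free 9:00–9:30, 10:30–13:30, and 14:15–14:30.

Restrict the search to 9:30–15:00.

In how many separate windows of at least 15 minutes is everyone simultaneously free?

Grace free within 08:30–16:30: 08:30–10:30, 10:45–11:15, 11:45–12:15, 13:30–16:30.
Dana ∩ Grace: 08:30–09:30, 10:00–10:30, 10:45–11:00, 11:45–12:15, 13:30–15:30.
Dana ∩ Grace ∩ Farrukh: 09:00–09:30, 10:45–11:00, 11:45–12:15, 14:15–14:30.
Restricted to 09:30–15:00: 10:45–11:00, 11:45–12:15, 14:15–14:30.
Windows ≥ 15 min: 10:45–11:00, 11:45–12:15, 14:15–14:30.
That's 3 windows.

3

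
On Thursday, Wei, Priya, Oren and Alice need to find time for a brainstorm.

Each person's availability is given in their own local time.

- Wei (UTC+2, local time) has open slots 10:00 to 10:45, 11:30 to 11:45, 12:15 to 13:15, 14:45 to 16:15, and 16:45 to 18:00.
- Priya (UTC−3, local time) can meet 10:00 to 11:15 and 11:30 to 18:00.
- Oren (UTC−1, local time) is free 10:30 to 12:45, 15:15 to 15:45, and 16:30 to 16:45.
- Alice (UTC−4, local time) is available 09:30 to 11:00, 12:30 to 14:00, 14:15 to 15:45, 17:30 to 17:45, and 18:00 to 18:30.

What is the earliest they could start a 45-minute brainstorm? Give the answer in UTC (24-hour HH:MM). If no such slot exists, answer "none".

Wei → UTC: 08:00–08:45, 09:30–09:45, 10:15–11:15, 12:45–14:15, 14:45–16:00.
Priya → UTC: 13:00–14:15, 14:30–21:00.
Oren → UTC: 11:30–13:45, 16:15–16:45, 17:30–17:45.
Alice → UTC: 13:30–15:00, 16:30–18:00, 18:15–19:45, 21:30–21:45, 22:00–22:30.
Wei ∩ Priya: 13:00–14:15, 14:45–16:00.
Wei ∩ Priya ∩ Oren: 13:00–13:45.
Wei ∩ Priya ∩ Oren ∩ Alice: 13:30–13:45.
Windows ≥ 45 min: (none).

none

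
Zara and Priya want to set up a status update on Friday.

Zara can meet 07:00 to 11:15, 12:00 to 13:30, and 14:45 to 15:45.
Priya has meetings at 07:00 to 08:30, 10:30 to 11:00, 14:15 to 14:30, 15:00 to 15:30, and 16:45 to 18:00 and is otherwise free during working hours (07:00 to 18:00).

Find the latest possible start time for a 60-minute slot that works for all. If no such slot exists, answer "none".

12:30

Priya free within 07:00–18:00: 08:30–10:30, 11:00–14:15, 14:30–15:00, 15:30–16:45.
Zara ∩ Priya: 08:30–10:30, 11:00–11:15, 12:00–13:30, 14:45–15:00, 15:30–15:45.
Windows ≥ 60 min: 08:30–10:30, 12:00–13:30.
Latest start in the last window 12:00–13:30 is 13:30 − 60 min = 12:30.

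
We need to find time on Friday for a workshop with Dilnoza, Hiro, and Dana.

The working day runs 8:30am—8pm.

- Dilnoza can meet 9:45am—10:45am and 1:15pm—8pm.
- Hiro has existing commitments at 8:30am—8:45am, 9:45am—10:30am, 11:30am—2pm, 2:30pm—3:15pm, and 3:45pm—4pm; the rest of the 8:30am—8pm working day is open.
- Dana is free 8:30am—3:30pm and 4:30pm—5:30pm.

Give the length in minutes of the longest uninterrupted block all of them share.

Hiro free within 08:30–20:00: 08:45–09:45, 10:30–11:30, 14:00–14:30, 15:15–15:45, 16:00–20:00.
Dilnoza ∩ Hiro: 10:30–10:45, 14:00–14:30, 15:15–15:45, 16:00–20:00.
Dilnoza ∩ Hiro ∩ Dana: 10:30–10:45, 14:00–14:30, 15:15–15:30, 16:30–17:30.
Common window lengths: 15, 30, 15, 60 min; longest is 60.

60 minutes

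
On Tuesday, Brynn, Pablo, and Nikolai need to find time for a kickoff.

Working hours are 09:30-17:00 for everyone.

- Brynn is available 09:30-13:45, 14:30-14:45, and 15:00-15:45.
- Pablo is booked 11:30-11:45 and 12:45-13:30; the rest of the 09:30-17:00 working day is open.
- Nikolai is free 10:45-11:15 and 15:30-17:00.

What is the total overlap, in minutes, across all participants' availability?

45 minutes

Pablo free within 09:30–17:00: 09:30–11:30, 11:45–12:45, 13:30–17:00.
Brynn ∩ Pablo: 09:30–11:30, 11:45–12:45, 13:30–13:45, 14:30–14:45, 15:00–15:45.
Brynn ∩ Pablo ∩ Nikolai: 10:45–11:15, 15:30–15:45.
Total common minutes: 30 + 15 = 45.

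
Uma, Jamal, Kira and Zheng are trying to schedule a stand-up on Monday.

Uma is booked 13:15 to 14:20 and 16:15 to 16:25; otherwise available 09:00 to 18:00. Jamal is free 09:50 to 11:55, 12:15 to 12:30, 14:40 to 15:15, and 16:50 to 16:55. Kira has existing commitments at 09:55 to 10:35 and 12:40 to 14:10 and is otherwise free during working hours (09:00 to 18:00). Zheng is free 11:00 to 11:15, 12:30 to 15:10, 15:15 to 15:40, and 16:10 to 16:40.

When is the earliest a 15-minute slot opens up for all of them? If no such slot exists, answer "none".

11:00

Uma free within 09:00–18:00: 09:00–13:15, 14:20–16:15, 16:25–18:00.
Kira free within 09:00–18:00: 09:00–09:55, 10:35–12:40, 14:10–18:00.
Uma ∩ Jamal: 09:50–11:55, 12:15–12:30, 14:40–15:15, 16:50–16:55.
Uma ∩ Jamal ∩ Kira: 09:50–09:55, 10:35–11:55, 12:15–12:30, 14:40–15:15, 16:50–16:55.
Uma ∩ Jamal ∩ Kira ∩ Zheng: 11:00–11:15, 14:40–15:10.
Windows ≥ 15 min: 11:00–11:15, 14:40–15:10.
Earliest such window starts at 11:00.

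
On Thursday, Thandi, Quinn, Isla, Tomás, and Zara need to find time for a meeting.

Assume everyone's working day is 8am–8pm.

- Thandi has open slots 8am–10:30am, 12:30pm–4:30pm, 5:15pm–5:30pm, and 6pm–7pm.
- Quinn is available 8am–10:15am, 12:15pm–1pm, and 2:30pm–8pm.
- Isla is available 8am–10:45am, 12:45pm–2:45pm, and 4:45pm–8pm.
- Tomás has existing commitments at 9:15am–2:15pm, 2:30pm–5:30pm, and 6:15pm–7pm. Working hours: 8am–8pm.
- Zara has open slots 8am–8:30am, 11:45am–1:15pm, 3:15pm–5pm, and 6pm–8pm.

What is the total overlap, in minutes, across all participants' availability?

45 minutes

Tomás free within 08:00–20:00: 08:00–09:15, 14:15–14:30, 17:30–18:15, 19:00–20:00.
Thandi ∩ Quinn: 08:00–10:15, 12:30–13:00, 14:30–16:30, 17:15–17:30, 18:00–19:00.
Thandi ∩ Quinn ∩ Isla: 08:00–10:15, 12:45–13:00, 14:30–14:45, 17:15–17:30, 18:00–19:00.
Thandi ∩ Quinn ∩ Isla ∩ Tomás: 08:00–09:15, 18:00–18:15.
Thandi ∩ Quinn ∩ Isla ∩ Tomás ∩ Zara: 08:00–08:30, 18:00–18:15.
Total common minutes: 30 + 15 = 45.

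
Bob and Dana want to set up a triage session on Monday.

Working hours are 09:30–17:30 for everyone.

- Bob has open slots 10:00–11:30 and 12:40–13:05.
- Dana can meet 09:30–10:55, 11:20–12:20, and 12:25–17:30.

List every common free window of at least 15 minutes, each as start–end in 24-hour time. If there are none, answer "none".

Bob ∩ Dana: 10:00–10:55, 11:20–11:30, 12:40–13:05.
Windows ≥ 15 min: 10:00–10:55, 12:40–13:05.

10:00–10:55, 12:40–13:05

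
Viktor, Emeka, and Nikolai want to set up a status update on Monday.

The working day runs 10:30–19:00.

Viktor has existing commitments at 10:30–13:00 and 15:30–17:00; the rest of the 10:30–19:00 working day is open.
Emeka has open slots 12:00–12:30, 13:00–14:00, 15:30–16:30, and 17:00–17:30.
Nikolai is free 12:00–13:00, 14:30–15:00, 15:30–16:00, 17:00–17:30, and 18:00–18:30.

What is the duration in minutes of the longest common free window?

30 minutes

Viktor free within 10:30–19:00: 13:00–15:30, 17:00–19:00.
Viktor ∩ Emeka: 13:00–14:00, 17:00–17:30.
Viktor ∩ Emeka ∩ Nikolai: 17:00–17:30.
Single common window of 30 minutes.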